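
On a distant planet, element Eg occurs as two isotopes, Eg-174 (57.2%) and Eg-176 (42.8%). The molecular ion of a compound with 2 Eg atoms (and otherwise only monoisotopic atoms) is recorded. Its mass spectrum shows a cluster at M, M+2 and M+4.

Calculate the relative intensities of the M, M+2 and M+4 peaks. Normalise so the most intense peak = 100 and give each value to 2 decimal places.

The 2 Eg atoms are independent, so intensities follow the terms of (0.572 + 0.428)^2.
P(M) = 0.572^2 = 0.327184
P(M+2) = 2 × 0.572^1 × 0.428^1 = 0.489632
P(M+4) = 0.428^2 = 0.183184
The M+2 peak is largest (0.489632); scaling to 100 gives 66.82 : 100.00 : 37.41.

66.82 : 100.00 : 37.41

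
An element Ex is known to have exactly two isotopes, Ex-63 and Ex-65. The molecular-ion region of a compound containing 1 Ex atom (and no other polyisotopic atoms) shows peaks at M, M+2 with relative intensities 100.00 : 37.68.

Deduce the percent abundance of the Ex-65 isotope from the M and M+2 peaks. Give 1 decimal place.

27.4%

Let p = fractional abundance of Ex-63. I(M+2)/I(M) = [C(1,1)·p^0·(1−p)] / p^1 = 1·(1−p)/p = 37.68/100.00 = 0.3768
(1−p)/p = 0.3768/1 = 0.3768  ⇒  p = 1/(1 + 0.3768) = 0.7263
Ex-63: 72.6%, Ex-65: 27.4%.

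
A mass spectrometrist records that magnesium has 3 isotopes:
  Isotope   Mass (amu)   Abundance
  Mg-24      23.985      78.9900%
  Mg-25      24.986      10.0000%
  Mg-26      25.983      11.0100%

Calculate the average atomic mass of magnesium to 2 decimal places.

24.31 amu

The abundance-weighted mean is 0.789900 × 23.985 + 0.100000 × 24.986 + 0.110100 × 25.983
= 18.9458 + 2.4986 + 2.8607 = 24.3051 amu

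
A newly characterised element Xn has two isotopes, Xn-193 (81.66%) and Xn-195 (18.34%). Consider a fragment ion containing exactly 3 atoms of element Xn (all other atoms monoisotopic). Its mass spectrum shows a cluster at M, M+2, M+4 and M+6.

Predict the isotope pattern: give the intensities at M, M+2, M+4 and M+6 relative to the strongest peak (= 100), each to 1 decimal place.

100.0 : 67.4 : 15.1 : 1.1

Each Xn atom is independently Xn-193 (p = 0.8166) or Xn-195 (q = 0.1834); the cluster is the binomial expansion (p + q)^3.
P(M) = 0.8166^3 = 0.544538
P(M+2) = 3 × 0.8166^2 × 0.1834^1 = 0.366893
P(M+4) = 3 × 0.8166^1 × 0.1834^2 = 0.082400
P(M+6) = 0.1834^3 = 0.006169
The M peak is largest (0.544538); scaling to 100 gives 100.0 : 67.4 : 15.1 : 1.1.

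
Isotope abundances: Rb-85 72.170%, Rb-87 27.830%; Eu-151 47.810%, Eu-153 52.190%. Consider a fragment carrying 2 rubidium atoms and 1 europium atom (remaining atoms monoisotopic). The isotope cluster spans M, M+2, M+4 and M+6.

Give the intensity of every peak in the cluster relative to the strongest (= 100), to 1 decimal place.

Rubidium pattern (n=2): 0.52085089 : 0.40169822 : 0.07745089
Europium pattern (n=1): 0.4781 : 0.5219
Convolve the two distributions (both contribute in 2-u steps):
  M: 0.52085089×0.4781 = 0.249019
  M+2: 0.52085089×0.5219 + 0.40169822×0.4781 = 0.463884
  M+4: 0.40169822×0.5219 + 0.07745089×0.4781 = 0.246676
  M+6: 0.07745089×0.5219 = 0.040422
Scale to base peak (0.463884) = 100: 53.7 : 100.0 : 53.2 : 8.7

53.7 : 100.0 : 53.2 : 8.7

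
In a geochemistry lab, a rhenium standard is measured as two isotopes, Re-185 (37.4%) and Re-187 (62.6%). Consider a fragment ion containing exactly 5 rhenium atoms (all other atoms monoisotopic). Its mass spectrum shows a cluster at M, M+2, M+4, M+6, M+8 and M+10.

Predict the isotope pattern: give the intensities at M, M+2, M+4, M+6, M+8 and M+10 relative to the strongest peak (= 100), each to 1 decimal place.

Each Re atom is independently Re-185 (p = 0.374) or Re-187 (q = 0.626); the cluster is the binomial expansion (p + q)^5.
P(M) = 0.374^5 = 0.007317
P(M+2) = 5 × 0.374^4 × 0.626^1 = 0.061239
P(M+4) = 10 × 0.374^3 × 0.626^2 = 0.205005
P(M+6) = 10 × 0.374^2 × 0.626^3 = 0.343136
P(M+8) = 5 × 0.374^1 × 0.626^4 = 0.287170
P(M+10) = 0.626^5 = 0.096133
The M+6 peak is largest (0.343136); scaling to 100 gives 2.1 : 17.8 : 59.7 : 100.0 : 83.7 : 28.0.

2.1 : 17.8 : 59.7 : 100.0 : 83.7 : 28.0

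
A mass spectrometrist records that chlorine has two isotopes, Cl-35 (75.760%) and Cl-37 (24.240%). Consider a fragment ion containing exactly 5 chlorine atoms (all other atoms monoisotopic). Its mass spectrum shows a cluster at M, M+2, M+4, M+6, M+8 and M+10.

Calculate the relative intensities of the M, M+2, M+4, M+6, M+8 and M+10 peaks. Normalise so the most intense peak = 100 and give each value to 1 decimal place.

62.5 : 100.0 : 64.0 : 20.5 : 3.3 : 0.2

Expanding (0.75760 + 0.24240)^5:
P(M) = 0.75760^5 = 0.249574
P(M+2) = 5 × 0.75760^4 × 0.24240^1 = 0.399266
P(M+4) = 10 × 0.75760^3 × 0.24240^2 = 0.255497
P(M+6) = 10 × 0.75760^2 × 0.24240^3 = 0.081748
P(M+8) = 5 × 0.75760^1 × 0.24240^4 = 0.013078
P(M+10) = 0.24240^5 = 0.000837
The M+2 peak is largest (0.399266); scaling to 100 gives 62.5 : 100.0 : 64.0 : 20.5 : 3.3 : 0.2.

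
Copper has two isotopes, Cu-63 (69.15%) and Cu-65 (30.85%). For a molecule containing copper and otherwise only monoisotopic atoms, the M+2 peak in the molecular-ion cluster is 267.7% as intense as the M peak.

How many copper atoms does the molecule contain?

6

For n independent Cu atoms, I(M+2)/I(M) = n · (abundance Cu-65) / (abundance Cu-63) = n · 0.3085/0.6915.
n = 2.677 × 0.6915/0.3085 = 6.00 ≈ 6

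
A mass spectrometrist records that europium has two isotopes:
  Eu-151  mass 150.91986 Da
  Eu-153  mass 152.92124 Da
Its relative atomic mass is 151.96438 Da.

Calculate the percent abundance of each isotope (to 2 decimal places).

Let x be the fractional abundance of Eu-151; then Eu-153 has abundance 1 − x.
150.91986·x + 152.92124·(1 − x) = 151.96438
(150.91986 − 152.92124)·x = 151.96438 − 152.92124
x = -0.95686 / -2.00138 = 0.47810 → 47.81% Eu-151, 52.19% Eu-153.

Eu-151: 47.81%, Eu-153: 52.19%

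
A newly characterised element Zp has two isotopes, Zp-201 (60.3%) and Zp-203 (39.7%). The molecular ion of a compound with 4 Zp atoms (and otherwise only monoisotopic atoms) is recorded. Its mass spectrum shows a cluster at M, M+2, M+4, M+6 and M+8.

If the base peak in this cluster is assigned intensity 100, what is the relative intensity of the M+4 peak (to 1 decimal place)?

98.8

Term probabilities: M 0.1322, M+2 0.3482, M+4 0.3438, M+6 0.1509, M+8 0.0248. Base peak = M+2.
P(M+2) = C(4,1) × 0.603^3 × 0.397^1 = 4 × 0.21925623 × 0.3970 = 0.348179 (base)
P(M+4) = C(4,2) × 0.603^2 × 0.397^2 = 6 × 0.363609 × 0.157609 = 0.343848
Relative intensity = 0.343848 / 0.348179 × 100 = 98.8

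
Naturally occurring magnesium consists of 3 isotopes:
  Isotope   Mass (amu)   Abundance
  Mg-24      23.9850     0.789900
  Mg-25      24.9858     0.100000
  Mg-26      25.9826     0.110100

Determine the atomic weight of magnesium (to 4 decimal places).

24.3050 amu

Weight each isotope mass by its fractional abundance: 0.789900 × 23.9850 + 0.100000 × 24.9858 + 0.110100 × 25.9826
= 18.94575 + 2.49858 + 2.86068 = 24.30501 amu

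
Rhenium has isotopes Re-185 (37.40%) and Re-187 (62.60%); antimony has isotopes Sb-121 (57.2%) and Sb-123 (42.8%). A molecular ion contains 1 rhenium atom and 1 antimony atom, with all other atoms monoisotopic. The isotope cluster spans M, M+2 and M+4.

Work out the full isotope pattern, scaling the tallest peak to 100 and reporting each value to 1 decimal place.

41.3 : 100.0 : 51.7

Rhenium pattern (n=1): 0.3740 : 0.6260
Antimony pattern (n=1): 0.5720 : 0.4280
Convolve the two distributions (both contribute in 2-u steps):
  M: 0.3740×0.5720 = 0.213928
  M+2: 0.3740×0.4280 + 0.6260×0.5720 = 0.518144
  M+4: 0.6260×0.4280 = 0.267928
Scale to base peak (0.518144) = 100: 41.3 : 100.0 : 51.7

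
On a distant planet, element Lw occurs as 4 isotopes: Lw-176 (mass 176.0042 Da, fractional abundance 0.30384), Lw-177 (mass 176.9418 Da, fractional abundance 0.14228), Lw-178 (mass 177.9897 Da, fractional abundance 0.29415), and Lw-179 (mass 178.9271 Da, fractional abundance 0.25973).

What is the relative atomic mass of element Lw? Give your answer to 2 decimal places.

177.48 Da

Ar = Σ fᵢ·mᵢ = 0.30384 × 176.0042 + 0.14228 × 176.9418 + 0.29415 × 177.9897 + 0.25973 × 178.9271
= 53.47712 + 25.17528 + 52.35567 + 46.47274 = 177.48081 Da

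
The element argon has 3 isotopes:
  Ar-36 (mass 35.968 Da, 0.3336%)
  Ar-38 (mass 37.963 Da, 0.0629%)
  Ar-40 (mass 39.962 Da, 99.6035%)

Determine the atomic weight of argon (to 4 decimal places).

Average mass = Σ (abundance × isotope mass) = 0.003336 × 35.968 + 0.000629 × 37.963 + 0.996035 × 39.962
= 0.11999 + 0.02388 + 39.80355 = 39.94742 Da

39.9474 Da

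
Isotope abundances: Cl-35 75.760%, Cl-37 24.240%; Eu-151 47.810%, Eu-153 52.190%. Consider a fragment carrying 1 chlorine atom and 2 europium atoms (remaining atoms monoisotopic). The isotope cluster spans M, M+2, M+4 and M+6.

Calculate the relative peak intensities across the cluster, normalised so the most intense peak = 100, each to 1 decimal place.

39.9 : 100.0 : 75.5 : 15.2

Chlorine pattern (n=1): 0.7576 : 0.2424
Europium pattern (n=2): 0.22857961 : 0.49904078 : 0.27237961
Convolve the two distributions (both contribute in 2-u steps):
  M: 0.7576×0.22857961 = 0.173172
  M+2: 0.7576×0.49904078 + 0.2424×0.22857961 = 0.433481
  M+4: 0.7576×0.27237961 + 0.2424×0.49904078 = 0.327322
  M+6: 0.2424×0.27237961 = 0.066025
Scale to base peak (0.433481) = 100: 39.9 : 100.0 : 75.5 : 15.2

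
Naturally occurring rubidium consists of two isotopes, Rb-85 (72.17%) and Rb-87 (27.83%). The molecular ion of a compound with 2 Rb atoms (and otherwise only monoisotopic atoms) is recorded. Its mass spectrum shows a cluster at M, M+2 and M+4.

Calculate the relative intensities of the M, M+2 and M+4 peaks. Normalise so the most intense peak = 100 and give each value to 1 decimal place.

The 2 Rb atoms are independent, so intensities follow the terms of (0.7217 + 0.2783)^2.
P(M) = 0.7217^2 = 0.520851
P(M+2) = 2 × 0.7217^1 × 0.2783^1 = 0.401698
P(M+4) = 0.2783^2 = 0.077451
The M peak is largest (0.520851); scaling to 100 gives 100.0 : 77.1 : 14.9.

100.0 : 77.1 : 14.9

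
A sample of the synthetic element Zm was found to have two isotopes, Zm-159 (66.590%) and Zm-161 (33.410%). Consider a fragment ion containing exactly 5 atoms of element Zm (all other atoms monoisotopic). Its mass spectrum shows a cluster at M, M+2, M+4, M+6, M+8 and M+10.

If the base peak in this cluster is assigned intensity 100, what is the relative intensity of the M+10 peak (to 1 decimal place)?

Binomial terms of (0.66590 + 0.33410)^5: M 0.1309, M+2 0.3285, M+4 0.3296, M+6 0.1654, M+8 0.0415, M+10 0.0042 → M+4 is the base peak.
P(M+4) = C(5,2) × 0.66590^3 × 0.33410^2 = 10 × 0.29527525 × 0.11162281 = 0.329595 (base)
P(M+10) = C(5,5) × 0.66590^0 × 0.33410^5 = 1 × 1.0000 × 0.00416277 = 0.004163
Relative intensity = 0.004163 / 0.329595 × 100 = 1.3

1.3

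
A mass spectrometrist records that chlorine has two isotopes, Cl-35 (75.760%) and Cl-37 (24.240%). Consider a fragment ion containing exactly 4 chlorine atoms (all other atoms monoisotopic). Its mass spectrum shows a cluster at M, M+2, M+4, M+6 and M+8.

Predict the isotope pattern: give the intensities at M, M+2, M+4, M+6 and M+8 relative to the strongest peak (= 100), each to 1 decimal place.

78.1 : 100.0 : 48.0 : 10.2 : 0.8

The 4 Cl atoms are independent, so intensities follow the terms of (0.75760 + 0.24240)^4.
P(M) = 0.75760^4 = 0.329428
P(M+2) = 4 × 0.75760^3 × 0.24240^1 = 0.421612
P(M+4) = 6 × 0.75760^2 × 0.24240^2 = 0.202347
P(M+6) = 4 × 0.75760^1 × 0.24240^3 = 0.043162
P(M+8) = 0.24240^4 = 0.003452
The M+2 peak is largest (0.421612); scaling to 100 gives 78.1 : 100.0 : 48.0 : 10.2 : 0.8.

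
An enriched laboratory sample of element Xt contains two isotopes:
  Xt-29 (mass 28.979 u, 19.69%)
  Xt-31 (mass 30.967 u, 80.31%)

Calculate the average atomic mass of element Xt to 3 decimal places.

30.576 u

The abundance-weighted mean is 0.1969 × 28.979 + 0.8031 × 30.967
= 5.7060 + 24.8696 = 30.5756 u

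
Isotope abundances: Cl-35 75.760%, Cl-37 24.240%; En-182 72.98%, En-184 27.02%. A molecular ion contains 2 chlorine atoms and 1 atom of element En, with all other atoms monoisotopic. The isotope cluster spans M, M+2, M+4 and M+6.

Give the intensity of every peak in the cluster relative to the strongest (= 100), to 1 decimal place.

99.0 : 100.0 : 33.6 : 3.8

Chlorine pattern (n=2): 0.57395776 : 0.36728448 : 0.05875776
Element En pattern (n=1): 0.7298 : 0.2702
Convolve the two distributions (both contribute in 2-u steps):
  M: 0.57395776×0.7298 = 0.418874
  M+2: 0.57395776×0.2702 + 0.36728448×0.7298 = 0.423128
  M+4: 0.36728448×0.2702 + 0.05875776×0.7298 = 0.142122
  M+6: 0.05875776×0.2702 = 0.015876
Scale to base peak (0.423128) = 100: 99.0 : 100.0 : 33.6 : 3.8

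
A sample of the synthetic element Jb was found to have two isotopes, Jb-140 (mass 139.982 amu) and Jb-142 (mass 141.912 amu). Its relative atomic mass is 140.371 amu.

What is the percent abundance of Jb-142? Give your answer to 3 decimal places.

With x = fraction of Jb-140 (so Jb-142 is 1 − x):
139.982·x + 141.912·(1 − x) = 140.371
(139.982 − 141.912)·x = 140.371 − 141.912
x = -1.541 / -1.930 = 0.79845 → 79.845% Jb-140, 20.155% Jb-142.

20.155%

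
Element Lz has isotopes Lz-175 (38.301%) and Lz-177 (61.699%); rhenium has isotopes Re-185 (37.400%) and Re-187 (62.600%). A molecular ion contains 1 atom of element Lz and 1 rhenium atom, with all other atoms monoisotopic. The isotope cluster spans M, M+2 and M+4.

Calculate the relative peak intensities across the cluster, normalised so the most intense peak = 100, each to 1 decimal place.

Element Lz pattern (n=1): 0.38301 : 0.61699
Rhenium pattern (n=1): 0.3740 : 0.6260
Convolve the two distributions (both contribute in 2-u steps):
  M: 0.38301×0.3740 = 0.143246
  M+2: 0.38301×0.6260 + 0.61699×0.3740 = 0.470519
  M+4: 0.61699×0.6260 = 0.386236
Scale to base peak (0.470519) = 100: 30.4 : 100.0 : 82.1

30.4 : 100.0 : 82.1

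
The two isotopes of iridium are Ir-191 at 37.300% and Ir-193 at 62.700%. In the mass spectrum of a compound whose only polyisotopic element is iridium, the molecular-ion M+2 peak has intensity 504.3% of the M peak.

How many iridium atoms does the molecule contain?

3

The M+2/M ratio from n Ir atoms is n · q/p = n · 0.62700/0.37300.
n = 5.043 × 0.37300/0.62700 = 3.00 ≈ 3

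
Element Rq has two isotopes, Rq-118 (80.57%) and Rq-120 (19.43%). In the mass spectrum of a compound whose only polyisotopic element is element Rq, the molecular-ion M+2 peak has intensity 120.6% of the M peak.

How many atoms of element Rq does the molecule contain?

With n Rq atoms, P(M+2)/P(M) = C(n,1)·p^(n−1)q / p^n = n·q/p = n · 0.1943/0.8057.
n = 1.206 × 0.8057/0.1943 = 5.00 ≈ 5

5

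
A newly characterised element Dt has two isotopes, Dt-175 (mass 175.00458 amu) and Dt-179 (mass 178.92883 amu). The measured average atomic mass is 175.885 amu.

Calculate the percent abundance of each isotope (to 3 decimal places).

Writing the weighted mean with unknown fraction x of Dt-175:
175.00458·x + 178.92883·(1 − x) = 175.885
(175.00458 − 178.92883)·x = 175.885 − 178.92883
x = -3.04383 / -3.92425 = 0.77565 → 77.565% Dt-175, 22.435% Dt-179.

Dt-175: 77.565%, Dt-179: 22.435%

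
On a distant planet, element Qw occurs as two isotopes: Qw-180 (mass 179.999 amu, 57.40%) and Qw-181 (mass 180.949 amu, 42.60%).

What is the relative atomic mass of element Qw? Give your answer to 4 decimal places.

Weight each isotope mass by its fractional abundance: 0.5740 × 179.999 + 0.4260 × 180.949
= 103.31943 + 77.08427 = 180.40370 amu

180.4037 amu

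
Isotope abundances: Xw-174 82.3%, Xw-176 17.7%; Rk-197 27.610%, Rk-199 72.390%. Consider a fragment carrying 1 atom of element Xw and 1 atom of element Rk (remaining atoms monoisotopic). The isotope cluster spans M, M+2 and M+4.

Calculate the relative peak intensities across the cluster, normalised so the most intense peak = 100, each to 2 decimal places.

Element Xw pattern (n=1): 0.8230 : 0.1770
Element Rk pattern (n=1): 0.2761 : 0.7239
Convolve the two distributions (both contribute in 2-u steps):
  M: 0.8230×0.2761 = 0.227230
  M+2: 0.8230×0.7239 + 0.1770×0.2761 = 0.644639
  M+4: 0.1770×0.7239 = 0.128130
Scale to base peak (0.644639) = 100: 35.25 : 100.00 : 19.88

35.25 : 100.00 : 19.88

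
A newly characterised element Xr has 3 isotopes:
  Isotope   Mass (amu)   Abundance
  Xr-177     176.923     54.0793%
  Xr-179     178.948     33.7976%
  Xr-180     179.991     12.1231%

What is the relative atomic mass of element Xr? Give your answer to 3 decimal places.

Weight each isotope mass by its fractional abundance: 0.540793 × 176.923 + 0.337976 × 178.948 + 0.121231 × 179.991
= 95.6787 + 60.4801 + 21.8205 = 177.9793 amu

177.979 amu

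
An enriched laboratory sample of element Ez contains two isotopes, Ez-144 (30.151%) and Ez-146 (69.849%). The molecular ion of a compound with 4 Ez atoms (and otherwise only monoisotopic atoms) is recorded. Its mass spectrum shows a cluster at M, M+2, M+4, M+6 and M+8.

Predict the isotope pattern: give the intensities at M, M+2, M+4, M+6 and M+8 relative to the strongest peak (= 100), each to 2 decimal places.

2.01 : 18.63 : 64.75 : 100.00 : 57.92

Each Ez atom is independently Ez-144 (p = 0.30151) or Ez-146 (q = 0.69849); the cluster is the binomial expansion (p + q)^4.
P(M) = 0.30151^4 = 0.008264
P(M+2) = 4 × 0.30151^3 × 0.69849^1 = 0.076582
P(M+4) = 6 × 0.30151^2 × 0.69849^2 = 0.266119
P(M+6) = 4 × 0.30151^1 × 0.69849^3 = 0.411000
P(M+8) = 0.69849^4 = 0.238035
The M+6 peak is largest (0.411000); scaling to 100 gives 2.01 : 18.63 : 64.75 : 100.00 : 57.92.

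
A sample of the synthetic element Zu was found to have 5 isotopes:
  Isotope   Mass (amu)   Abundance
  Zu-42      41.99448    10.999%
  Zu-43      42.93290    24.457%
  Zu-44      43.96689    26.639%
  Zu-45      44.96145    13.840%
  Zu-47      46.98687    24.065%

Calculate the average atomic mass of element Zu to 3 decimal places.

44.361 amu

The abundance-weighted mean is 0.10999 × 41.99448 + 0.24457 × 42.93290 + 0.26639 × 43.96689 + 0.13840 × 44.96145 + 0.24065 × 46.98687
= 4.618973 + 10.500099 + 11.712340 + 6.222665 + 11.307390 = 44.361467 amu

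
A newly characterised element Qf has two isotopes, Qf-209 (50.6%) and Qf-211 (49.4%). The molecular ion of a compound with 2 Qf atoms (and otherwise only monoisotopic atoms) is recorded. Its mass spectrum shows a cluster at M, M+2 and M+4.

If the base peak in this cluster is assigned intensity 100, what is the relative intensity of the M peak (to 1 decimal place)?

Term probabilities: M 0.2560, M+2 0.4999, M+4 0.2440. Base peak = M+2.
P(M+2) = C(2,1) × 0.506^1 × 0.494^1 = 2 × 0.5060 × 0.4940 = 0.499928 (base)
P(M) = C(2,0) × 0.506^2 × 0.494^0 = 1 × 0.256036 × 1.0000 = 0.256036
Relative intensity = 0.256036 / 0.499928 × 100 = 51.2

51.2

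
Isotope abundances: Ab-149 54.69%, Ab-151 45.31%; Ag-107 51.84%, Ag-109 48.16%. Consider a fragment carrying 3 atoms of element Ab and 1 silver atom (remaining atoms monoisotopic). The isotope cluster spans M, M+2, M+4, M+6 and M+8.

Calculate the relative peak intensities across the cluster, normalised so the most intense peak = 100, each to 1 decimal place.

Element Ab pattern (n=3): 0.16357758 : 0.4065661 : 0.33683507 : 0.09302125
Silver pattern (n=1): 0.5184 : 0.4816
Convolve the two distributions (both contribute in 2-u steps):
  M: 0.16357758×0.5184 = 0.084799
  M+2: 0.16357758×0.4816 + 0.4065661×0.5184 = 0.289543
  M+4: 0.4065661×0.4816 + 0.33683507×0.5184 = 0.370418
  M+6: 0.33683507×0.4816 + 0.09302125×0.5184 = 0.210442
  M+8: 0.09302125×0.4816 = 0.044799
Scale to base peak (0.370418) = 100: 22.9 : 78.2 : 100.0 : 56.8 : 12.1

22.9 : 78.2 : 100.0 : 56.8 : 12.1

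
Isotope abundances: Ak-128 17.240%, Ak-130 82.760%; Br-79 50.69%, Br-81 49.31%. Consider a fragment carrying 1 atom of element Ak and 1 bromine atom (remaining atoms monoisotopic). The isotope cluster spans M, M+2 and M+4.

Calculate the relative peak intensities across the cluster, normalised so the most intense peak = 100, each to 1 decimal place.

Element Ak pattern (n=1): 0.1724 : 0.8276
Bromine pattern (n=1): 0.5069 : 0.4931
Convolve the two distributions (both contribute in 2-u steps):
  M: 0.1724×0.5069 = 0.087390
  M+2: 0.1724×0.4931 + 0.8276×0.5069 = 0.504521
  M+4: 0.8276×0.4931 = 0.408090
Scale to base peak (0.504521) = 100: 17.3 : 100.0 : 80.9

17.3 : 100.0 : 80.9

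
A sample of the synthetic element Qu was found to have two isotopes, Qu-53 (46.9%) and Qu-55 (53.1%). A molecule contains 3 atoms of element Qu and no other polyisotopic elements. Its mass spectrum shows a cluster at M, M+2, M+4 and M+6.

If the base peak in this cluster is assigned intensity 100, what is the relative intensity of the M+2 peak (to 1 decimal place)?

88.3

(0.469 + 0.531)^3 gives M 0.1032, M+2 0.3504, M+4 0.3967, M+6 0.1497; the largest is M+4.
P(M+4) = C(3,2) × 0.469^1 × 0.531^2 = 3 × 0.4690 × 0.281961 = 0.396719 (base)
P(M+2) = C(3,1) × 0.469^2 × 0.531^1 = 3 × 0.219961 × 0.5310 = 0.350398
Relative intensity = 0.350398 / 0.396719 × 100 = 88.3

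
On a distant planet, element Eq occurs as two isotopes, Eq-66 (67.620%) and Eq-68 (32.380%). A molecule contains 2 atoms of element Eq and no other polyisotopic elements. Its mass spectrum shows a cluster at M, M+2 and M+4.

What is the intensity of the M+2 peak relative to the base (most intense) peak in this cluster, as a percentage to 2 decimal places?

Term probabilities: M 0.4572, M+2 0.4379, M+4 0.1048. Base peak = M.
P(M) = C(2,0) × 0.67620^2 × 0.32380^0 = 1 × 0.45724644 × 1.0000 = 0.457246 (base)
P(M+2) = C(2,1) × 0.67620^1 × 0.32380^1 = 2 × 0.6762 × 0.3238 = 0.437907
Relative intensity = 0.437907 / 0.457246 × 100 = 95.77

95.77%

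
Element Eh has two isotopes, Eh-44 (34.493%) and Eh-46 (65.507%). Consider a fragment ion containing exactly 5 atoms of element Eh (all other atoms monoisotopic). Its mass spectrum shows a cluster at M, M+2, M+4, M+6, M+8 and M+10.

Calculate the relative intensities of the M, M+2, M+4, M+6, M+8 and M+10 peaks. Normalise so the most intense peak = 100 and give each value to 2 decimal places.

Each Eh atom is independently Eh-44 (p = 0.34493) or Eh-46 (q = 0.65507); the cluster is the binomial expansion (p + q)^5.
P(M) = 0.34493^5 = 0.004883
P(M+2) = 5 × 0.34493^4 × 0.65507^1 = 0.046364
P(M+4) = 10 × 0.34493^3 × 0.65507^2 = 0.176104
P(M+6) = 10 × 0.34493^2 × 0.65507^3 = 0.334445
P(M+8) = 5 × 0.34493^1 × 0.65507^4 = 0.317579
P(M+10) = 0.65507^5 = 0.120625
The M+6 peak is largest (0.334445); scaling to 100 gives 1.46 : 13.86 : 52.66 : 100.00 : 94.96 : 36.07.

1.46 : 13.86 : 52.66 : 100.00 : 94.96 : 36.07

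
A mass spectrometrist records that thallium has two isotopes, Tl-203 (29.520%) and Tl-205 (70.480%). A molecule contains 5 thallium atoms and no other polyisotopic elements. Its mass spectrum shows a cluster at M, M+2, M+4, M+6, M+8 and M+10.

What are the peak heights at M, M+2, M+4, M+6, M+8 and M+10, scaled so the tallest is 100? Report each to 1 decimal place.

The 5 Tl atoms are independent, so intensities follow the terms of (0.29520 + 0.70480)^5.
P(M) = 0.29520^5 = 0.002242
P(M+2) = 5 × 0.29520^4 × 0.70480^1 = 0.026761
P(M+4) = 10 × 0.29520^3 × 0.70480^2 = 0.127785
P(M+6) = 10 × 0.29520^2 × 0.70480^3 = 0.305092
P(M+8) = 5 × 0.29520^1 × 0.70480^4 = 0.364208
P(M+10) = 0.70480^5 = 0.173912
The M+8 peak is largest (0.364208); scaling to 100 gives 0.6 : 7.3 : 35.1 : 83.8 : 100.0 : 47.8.

0.6 : 7.3 : 35.1 : 83.8 : 100.0 : 47.8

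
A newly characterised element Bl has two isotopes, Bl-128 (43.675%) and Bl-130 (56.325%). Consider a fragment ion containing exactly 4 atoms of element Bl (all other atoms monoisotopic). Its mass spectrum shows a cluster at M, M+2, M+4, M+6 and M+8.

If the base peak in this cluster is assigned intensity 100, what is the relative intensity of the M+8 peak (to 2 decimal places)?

27.72

Binomial terms of (0.43675 + 0.56325)^4: M 0.0364, M+2 0.1877, M+4 0.3631, M+6 0.3122, M+8 0.1006 → M+4 is the base peak.
P(M+4) = C(4,2) × 0.43675^2 × 0.56325^2 = 6 × 0.19075056 × 0.31725056 = 0.363094 (base)
P(M+8) = C(4,4) × 0.43675^0 × 0.56325^4 = 1 × 1.0000 × 0.10064792 = 0.100648
Relative intensity = 0.100648 / 0.363094 × 100 = 27.72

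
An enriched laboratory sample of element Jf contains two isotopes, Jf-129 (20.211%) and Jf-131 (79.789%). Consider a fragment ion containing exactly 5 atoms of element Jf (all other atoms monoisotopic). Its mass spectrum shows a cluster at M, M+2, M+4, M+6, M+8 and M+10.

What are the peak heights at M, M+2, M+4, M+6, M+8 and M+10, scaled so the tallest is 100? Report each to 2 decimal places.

0.08 : 1.63 : 12.83 : 50.66 : 100.00 : 78.96

The 5 Jf atoms are independent, so intensities follow the terms of (0.20211 + 0.79789)^5.
P(M) = 0.20211^5 = 0.000337
P(M+2) = 5 × 0.20211^4 × 0.79789^1 = 0.006657
P(M+4) = 10 × 0.20211^3 × 0.79789^2 = 0.052559
P(M+6) = 10 × 0.20211^2 × 0.79789^3 = 0.207494
P(M+8) = 5 × 0.20211^1 × 0.79789^4 = 0.409572
P(M+10) = 0.79789^5 = 0.323381
The M+8 peak is largest (0.409572); scaling to 100 gives 0.08 : 1.63 : 12.83 : 50.66 : 100.00 : 78.96.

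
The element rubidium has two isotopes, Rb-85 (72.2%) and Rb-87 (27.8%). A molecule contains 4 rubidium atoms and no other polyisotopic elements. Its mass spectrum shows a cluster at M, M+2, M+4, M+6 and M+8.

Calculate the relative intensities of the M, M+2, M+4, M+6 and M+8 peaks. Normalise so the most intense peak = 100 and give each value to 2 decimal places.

The 4 Rb atoms are independent, so intensities follow the terms of (0.722 + 0.278)^4.
P(M) = 0.722^4 = 0.271737
P(M+2) = 4 × 0.722^3 × 0.278^1 = 0.418520
P(M+4) = 6 × 0.722^2 × 0.278^2 = 0.241721
P(M+6) = 4 × 0.722^1 × 0.278^3 = 0.062049
P(M+8) = 0.278^4 = 0.005973
The M+2 peak is largest (0.418520); scaling to 100 gives 64.93 : 100.00 : 57.76 : 14.83 : 1.43.

64.93 : 100.00 : 57.76 : 14.83 : 1.43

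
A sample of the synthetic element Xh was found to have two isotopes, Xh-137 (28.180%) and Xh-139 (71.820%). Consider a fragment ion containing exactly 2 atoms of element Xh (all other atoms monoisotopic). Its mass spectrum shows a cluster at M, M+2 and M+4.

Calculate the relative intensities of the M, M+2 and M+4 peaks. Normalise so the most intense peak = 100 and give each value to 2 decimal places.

Expanding (0.28180 + 0.71820)^2:
P(M) = 0.28180^2 = 0.079411
P(M+2) = 2 × 0.28180^1 × 0.71820^1 = 0.404778
P(M+4) = 0.71820^2 = 0.515811
The M+4 peak is largest (0.515811); scaling to 100 gives 15.40 : 78.47 : 100.00.

15.40 : 78.47 : 100.00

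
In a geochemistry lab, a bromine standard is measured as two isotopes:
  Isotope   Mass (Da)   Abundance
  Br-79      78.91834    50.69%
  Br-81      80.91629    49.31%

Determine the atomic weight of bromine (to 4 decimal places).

The abundance-weighted mean is 0.5069 × 78.91834 + 0.4931 × 80.91629
= 40.003707 + 39.899823 = 79.903530 Da

79.9035 Da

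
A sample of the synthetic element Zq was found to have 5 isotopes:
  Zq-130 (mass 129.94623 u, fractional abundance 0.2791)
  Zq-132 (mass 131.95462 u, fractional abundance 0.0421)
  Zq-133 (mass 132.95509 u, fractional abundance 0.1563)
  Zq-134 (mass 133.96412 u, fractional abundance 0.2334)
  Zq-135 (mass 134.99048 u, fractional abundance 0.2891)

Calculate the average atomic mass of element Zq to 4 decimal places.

132.8971 u

Ar = Σ fᵢ·mᵢ = 0.2791 × 129.94623 + 0.0421 × 131.95462 + 0.1563 × 132.95509 + 0.2334 × 133.96412 + 0.2891 × 134.99048
= 36.267993 + 5.555290 + 20.780881 + 31.267226 + 39.025748 = 132.897138 u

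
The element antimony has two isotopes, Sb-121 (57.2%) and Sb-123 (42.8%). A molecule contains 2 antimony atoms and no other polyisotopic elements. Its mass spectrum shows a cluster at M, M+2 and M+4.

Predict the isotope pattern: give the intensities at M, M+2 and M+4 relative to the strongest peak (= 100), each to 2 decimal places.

66.82 : 100.00 : 37.41

Each Sb atom is independently Sb-121 (p = 0.572) or Sb-123 (q = 0.428); the cluster is the binomial expansion (p + q)^2.
P(M) = 0.572^2 = 0.327184
P(M+2) = 2 × 0.572^1 × 0.428^1 = 0.489632
P(M+4) = 0.428^2 = 0.183184
The M+2 peak is largest (0.489632); scaling to 100 gives 66.82 : 100.00 : 37.41.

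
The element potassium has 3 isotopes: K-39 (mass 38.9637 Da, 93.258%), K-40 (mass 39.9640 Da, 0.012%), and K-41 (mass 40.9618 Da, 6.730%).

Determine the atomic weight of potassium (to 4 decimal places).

39.0983 Da

The abundance-weighted mean is 0.93258 × 38.9637 + 0.00012 × 39.9640 + 0.06730 × 40.9618
= 36.33677 + 0.00480 + 2.75673 = 39.09830 Da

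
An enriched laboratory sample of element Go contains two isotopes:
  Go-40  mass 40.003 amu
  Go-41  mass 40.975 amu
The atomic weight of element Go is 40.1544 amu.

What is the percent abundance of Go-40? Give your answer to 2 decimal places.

Let x be the fractional abundance of Go-40; then Go-41 has abundance 1 − x.
40.003·x + 40.975·(1 − x) = 40.1544
(40.003 − 40.975)·x = 40.1544 − 40.975
x = -0.8206 / -0.972 = 0.84424 → 84.42% Go-40, 15.58% Go-41.

84.42%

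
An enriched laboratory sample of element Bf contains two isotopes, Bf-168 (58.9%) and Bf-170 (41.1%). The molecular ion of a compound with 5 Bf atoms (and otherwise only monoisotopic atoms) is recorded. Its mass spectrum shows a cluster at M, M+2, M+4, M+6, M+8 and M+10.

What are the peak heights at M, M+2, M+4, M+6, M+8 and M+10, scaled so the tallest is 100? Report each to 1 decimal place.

20.5 : 71.7 : 100.0 : 69.8 : 24.3 : 3.4

Expanding (0.589 + 0.411)^5:
P(M) = 0.589^5 = 0.070889
P(M+2) = 5 × 0.589^4 × 0.411^1 = 0.247328
P(M+4) = 10 × 0.589^3 × 0.411^2 = 0.345167
P(M+6) = 10 × 0.589^2 × 0.411^3 = 0.240855
P(M+8) = 5 × 0.589^1 × 0.411^4 = 0.084034
P(M+10) = 0.411^5 = 0.011728
The M+4 peak is largest (0.345167); scaling to 100 gives 20.5 : 71.7 : 100.0 : 69.8 : 24.3 : 3.4.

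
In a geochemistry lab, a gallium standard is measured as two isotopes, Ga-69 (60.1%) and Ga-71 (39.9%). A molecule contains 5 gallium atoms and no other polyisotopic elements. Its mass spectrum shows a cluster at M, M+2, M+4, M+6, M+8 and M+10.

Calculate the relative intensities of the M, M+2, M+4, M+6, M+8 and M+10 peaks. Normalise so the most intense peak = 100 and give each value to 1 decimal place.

The 5 Ga atoms are independent, so intensities follow the terms of (0.601 + 0.399)^5.
P(M) = 0.601^5 = 0.078410
P(M+2) = 5 × 0.601^4 × 0.399^1 = 0.260280
P(M+4) = 10 × 0.601^3 × 0.399^2 = 0.345596
P(M+6) = 10 × 0.601^2 × 0.399^3 = 0.229439
P(M+8) = 5 × 0.601^1 × 0.399^4 = 0.076162
P(M+10) = 0.399^5 = 0.010113
The M+4 peak is largest (0.345596); scaling to 100 gives 22.7 : 75.3 : 100.0 : 66.4 : 22.0 : 2.9.

22.7 : 75.3 : 100.0 : 66.4 : 22.0 : 2.9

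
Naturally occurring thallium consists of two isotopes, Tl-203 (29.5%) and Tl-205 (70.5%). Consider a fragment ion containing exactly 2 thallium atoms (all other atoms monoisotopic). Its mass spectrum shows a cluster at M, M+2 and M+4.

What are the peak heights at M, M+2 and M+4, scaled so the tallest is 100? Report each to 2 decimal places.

Expanding (0.295 + 0.705)^2:
P(M) = 0.295^2 = 0.087025
P(M+2) = 2 × 0.295^1 × 0.705^1 = 0.415950
P(M+4) = 0.705^2 = 0.497025
The M+4 peak is largest (0.497025); scaling to 100 gives 17.51 : 83.69 : 100.00.

17.51 : 83.69 : 100.00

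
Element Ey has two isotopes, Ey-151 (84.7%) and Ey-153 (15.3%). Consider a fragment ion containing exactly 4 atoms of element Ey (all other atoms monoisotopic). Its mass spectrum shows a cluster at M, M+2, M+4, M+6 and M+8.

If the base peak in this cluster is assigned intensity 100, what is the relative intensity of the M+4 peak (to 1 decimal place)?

19.6

(0.847 + 0.153)^4 gives M 0.5147, M+2 0.3719, M+4 0.1008, M+6 0.0121, M+8 0.0005; the largest is M.
P(M) = C(4,0) × 0.847^4 × 0.153^0 = 1 × 0.51467567 × 1.0000 = 0.514676 (base)
P(M+4) = C(4,2) × 0.847^2 × 0.153^2 = 6 × 0.717409 × 0.023409 = 0.100763
Relative intensity = 0.100763 / 0.514676 × 100 = 19.6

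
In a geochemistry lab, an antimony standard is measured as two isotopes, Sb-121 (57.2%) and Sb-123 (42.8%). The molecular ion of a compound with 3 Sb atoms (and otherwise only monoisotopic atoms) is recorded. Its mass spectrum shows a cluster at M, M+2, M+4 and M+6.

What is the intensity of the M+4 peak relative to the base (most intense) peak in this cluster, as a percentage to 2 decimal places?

74.83%

Binomial terms of (0.572 + 0.428)^3: M 0.1871, M+2 0.4201, M+4 0.3143, M+6 0.0784 → M+2 is the base peak.
P(M+2) = C(3,1) × 0.572^2 × 0.428^1 = 3 × 0.327184 × 0.4280 = 0.420104 (base)
P(M+4) = C(3,2) × 0.572^1 × 0.428^2 = 3 × 0.5720 × 0.183184 = 0.314344
Relative intensity = 0.314344 / 0.420104 × 100 = 74.83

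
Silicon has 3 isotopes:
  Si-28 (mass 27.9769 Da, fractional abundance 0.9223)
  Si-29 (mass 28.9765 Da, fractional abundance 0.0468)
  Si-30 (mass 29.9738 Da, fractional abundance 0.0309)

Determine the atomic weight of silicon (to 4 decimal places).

The abundance-weighted mean is 0.9223 × 27.9769 + 0.0468 × 28.9765 + 0.0309 × 29.9738
= 25.80309 + 1.35610 + 0.92619 = 28.08538 Da

28.0854 Da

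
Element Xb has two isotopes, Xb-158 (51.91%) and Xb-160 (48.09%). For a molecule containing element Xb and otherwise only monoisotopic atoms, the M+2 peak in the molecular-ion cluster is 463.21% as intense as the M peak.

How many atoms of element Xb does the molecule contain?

5

With n Xb atoms, P(M+2)/P(M) = C(n,1)·p^(n−1)q / p^n = n·q/p = n · 0.4809/0.5191.
n = 4.6321 × 0.5191/0.4809 = 5.00 ≈ 5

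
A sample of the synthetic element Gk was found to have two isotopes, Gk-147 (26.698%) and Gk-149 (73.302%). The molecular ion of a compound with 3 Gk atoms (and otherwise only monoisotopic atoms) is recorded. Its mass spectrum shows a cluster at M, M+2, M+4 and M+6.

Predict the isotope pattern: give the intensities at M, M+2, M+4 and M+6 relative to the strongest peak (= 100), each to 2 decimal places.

4.42 : 36.42 : 100.00 : 91.52

The 3 Gk atoms are independent, so intensities follow the terms of (0.26698 + 0.73302)^3.
P(M) = 0.26698^3 = 0.019030
P(M+2) = 3 × 0.26698^2 × 0.73302^1 = 0.156745
P(M+4) = 3 × 0.26698^1 × 0.73302^2 = 0.430360
P(M+6) = 0.73302^3 = 0.393865
The M+4 peak is largest (0.430360); scaling to 100 gives 4.42 : 36.42 : 100.00 : 91.52.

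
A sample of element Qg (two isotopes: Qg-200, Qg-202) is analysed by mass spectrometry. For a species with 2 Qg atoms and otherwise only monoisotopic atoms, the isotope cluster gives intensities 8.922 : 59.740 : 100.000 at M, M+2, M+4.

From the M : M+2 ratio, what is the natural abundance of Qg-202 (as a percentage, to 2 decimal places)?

If p is the fraction of Qg that is Qg-200, then I(M+2)/I(M) = [C(2,1)·p^1·(1−p)] / p^2 = 2·(1−p)/p = 59.740/8.922 = 6.6958
(1−p)/p = 6.6958/2 = 3.3479  ⇒  p = 1/(1 + 3.3479) = 0.2300
Qg-200: 23.00%, Qg-202: 77.00%.

77.00%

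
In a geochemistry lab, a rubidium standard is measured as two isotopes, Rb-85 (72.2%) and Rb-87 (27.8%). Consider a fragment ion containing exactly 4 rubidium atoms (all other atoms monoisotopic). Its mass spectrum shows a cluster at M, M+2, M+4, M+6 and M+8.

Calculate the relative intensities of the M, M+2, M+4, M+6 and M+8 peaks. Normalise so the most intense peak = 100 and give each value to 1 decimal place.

64.9 : 100.0 : 57.8 : 14.8 : 1.4

The 4 Rb atoms are independent, so intensities follow the terms of (0.722 + 0.278)^4.
P(M) = 0.722^4 = 0.271737
P(M+2) = 4 × 0.722^3 × 0.278^1 = 0.418520
P(M+4) = 6 × 0.722^2 × 0.278^2 = 0.241721
P(M+6) = 4 × 0.722^1 × 0.278^3 = 0.062049
P(M+8) = 0.278^4 = 0.005973
The M+2 peak is largest (0.418520); scaling to 100 gives 64.9 : 100.0 : 57.8 : 14.8 : 1.4.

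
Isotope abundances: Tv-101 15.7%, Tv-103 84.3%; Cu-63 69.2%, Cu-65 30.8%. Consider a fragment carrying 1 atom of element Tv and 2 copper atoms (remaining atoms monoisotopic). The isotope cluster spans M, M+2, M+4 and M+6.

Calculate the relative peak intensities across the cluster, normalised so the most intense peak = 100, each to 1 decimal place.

Element Tv pattern (n=1): 0.1570 : 0.8430
Copper pattern (n=2): 0.478864 : 0.426272 : 0.094864
Convolve the two distributions (both contribute in 2-u steps):
  M: 0.1570×0.478864 = 0.075182
  M+2: 0.1570×0.426272 + 0.8430×0.478864 = 0.470607
  M+4: 0.1570×0.094864 + 0.8430×0.426272 = 0.374241
  M+6: 0.8430×0.094864 = 0.079970
Scale to base peak (0.470607) = 100: 16.0 : 100.0 : 79.5 : 17.0

16.0 : 100.0 : 79.5 : 17.0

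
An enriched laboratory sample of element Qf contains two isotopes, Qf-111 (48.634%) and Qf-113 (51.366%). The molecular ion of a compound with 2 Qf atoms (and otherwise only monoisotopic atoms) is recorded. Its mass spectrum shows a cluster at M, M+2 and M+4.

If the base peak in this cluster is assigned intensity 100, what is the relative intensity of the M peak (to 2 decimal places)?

Term probabilities: M 0.2365, M+2 0.4996, M+4 0.2638. Base peak = M+2.
P(M+2) = C(2,1) × 0.48634^1 × 0.51366^1 = 2 × 0.48634 × 0.51366 = 0.499627 (base)
P(M) = C(2,0) × 0.48634^2 × 0.51366^0 = 1 × 0.2365266 × 1.0000 = 0.236527
Relative intensity = 0.236527 / 0.499627 × 100 = 47.34

47.34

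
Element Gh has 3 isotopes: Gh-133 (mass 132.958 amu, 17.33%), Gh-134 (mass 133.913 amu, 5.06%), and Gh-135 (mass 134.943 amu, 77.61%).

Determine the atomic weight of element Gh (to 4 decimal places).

134.5469 amu

Average mass = Σ (abundance × isotope mass) = 0.1733 × 132.958 + 0.0506 × 133.913 + 0.7761 × 134.943
= 23.04162 + 6.77600 + 104.72926 = 134.54688 amu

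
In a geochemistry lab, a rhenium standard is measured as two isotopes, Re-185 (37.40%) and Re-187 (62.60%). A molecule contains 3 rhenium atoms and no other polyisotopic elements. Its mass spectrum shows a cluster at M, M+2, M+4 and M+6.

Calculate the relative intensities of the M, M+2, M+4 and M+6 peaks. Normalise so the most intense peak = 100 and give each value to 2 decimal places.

Each Re atom is independently Re-185 (p = 0.3740) or Re-187 (q = 0.6260); the cluster is the binomial expansion (p + q)^3.
P(M) = 0.3740^3 = 0.052314
P(M+2) = 3 × 0.3740^2 × 0.6260^1 = 0.262687
P(M+4) = 3 × 0.3740^1 × 0.6260^2 = 0.439685
P(M+6) = 0.6260^3 = 0.245314
The M+4 peak is largest (0.439685); scaling to 100 gives 11.90 : 59.74 : 100.00 : 55.79.

11.90 : 59.74 : 100.00 : 55.79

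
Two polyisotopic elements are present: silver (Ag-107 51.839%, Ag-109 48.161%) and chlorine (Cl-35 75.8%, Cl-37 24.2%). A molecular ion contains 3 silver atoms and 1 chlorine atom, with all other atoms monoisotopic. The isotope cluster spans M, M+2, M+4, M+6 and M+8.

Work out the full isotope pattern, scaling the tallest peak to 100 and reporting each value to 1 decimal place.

Silver pattern (n=3): 0.13930601 : 0.38826655 : 0.36071887 : 0.11170857
Chlorine pattern (n=1): 0.7580 : 0.2420
Convolve the two distributions (both contribute in 2-u steps):
  M: 0.13930601×0.7580 = 0.105594
  M+2: 0.13930601×0.2420 + 0.38826655×0.7580 = 0.328018
  M+4: 0.38826655×0.2420 + 0.36071887×0.7580 = 0.367385
  M+6: 0.36071887×0.2420 + 0.11170857×0.7580 = 0.171969
  M+8: 0.11170857×0.2420 = 0.027033
Scale to base peak (0.367385) = 100: 28.7 : 89.3 : 100.0 : 46.8 : 7.4

28.7 : 89.3 : 100.0 : 46.8 : 7.4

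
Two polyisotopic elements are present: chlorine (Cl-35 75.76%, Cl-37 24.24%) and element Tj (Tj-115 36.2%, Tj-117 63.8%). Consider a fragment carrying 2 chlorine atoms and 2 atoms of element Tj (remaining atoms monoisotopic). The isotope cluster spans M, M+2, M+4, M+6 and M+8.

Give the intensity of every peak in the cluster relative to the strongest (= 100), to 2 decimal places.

Chlorine pattern (n=2): 0.57395776 : 0.36728448 : 0.05875776
Element Tj pattern (n=2): 0.131044 : 0.461912 : 0.407044
Convolve the two distributions (both contribute in 2-u steps):
  M: 0.57395776×0.131044 = 0.075214
  M+2: 0.57395776×0.461912 + 0.36728448×0.131044 = 0.313248
  M+4: 0.57395776×0.407044 + 0.36728448×0.461912 + 0.05875776×0.131044 = 0.410979
  M+6: 0.36728448×0.407044 + 0.05875776×0.461912 = 0.176642
  M+8: 0.05875776×0.407044 = 0.023917
Scale to base peak (0.410979) = 100: 18.30 : 76.22 : 100.00 : 42.98 : 5.82

18.30 : 76.22 : 100.00 : 42.98 : 5.82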